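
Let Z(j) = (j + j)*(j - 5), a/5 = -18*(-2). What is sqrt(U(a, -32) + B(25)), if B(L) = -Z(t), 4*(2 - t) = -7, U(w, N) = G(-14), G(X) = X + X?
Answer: I*sqrt(298)/4 ≈ 4.3157*I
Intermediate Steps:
a = 180 (a = 5*(-18*(-2)) = 5*36 = 180)
G(X) = 2*X
U(w, N) = -28 (U(w, N) = 2*(-14) = -28)
t = 15/4 (t = 2 - 1/4*(-7) = 2 + 7/4 = 15/4 ≈ 3.7500)
Z(j) = 2*j*(-5 + j) (Z(j) = (2*j)*(-5 + j) = 2*j*(-5 + j))
B(L) = 75/8 (B(L) = -2*15*(-5 + 15/4)/4 = -2*15*(-5)/(4*4) = -1*(-75/8) = 75/8)
sqrt(U(a, -32) + B(25)) = sqrt(-28 + 75/8) = sqrt(-149/8) = I*sqrt(298)/4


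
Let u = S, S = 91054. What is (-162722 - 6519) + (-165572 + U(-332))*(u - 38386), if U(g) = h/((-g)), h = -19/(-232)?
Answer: -167922243079099/19256 ≈ -8.7205e+9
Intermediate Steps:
h = 19/232 (h = -19*(-1/232) = 19/232 ≈ 0.081897)
u = 91054
U(g) = -19/(232*g) (U(g) = 19/(232*((-g))) = 19*(-1/g)/232 = -19/(232*g))
(-162722 - 6519) + (-165572 + U(-332))*(u - 38386) = (-162722 - 6519) + (-165572 - 19/232/(-332))*(91054 - 38386) = -169241 + (-165572 - 19/232*(-1/332))*52668 = -169241 + (-165572 + 19/77024)*52668 = -169241 - 12753017709/77024*52668 = -169241 - 167918984174403/19256 = -167922243079099/19256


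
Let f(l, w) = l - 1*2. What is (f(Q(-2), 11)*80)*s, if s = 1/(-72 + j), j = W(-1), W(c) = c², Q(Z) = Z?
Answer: 320/71 ≈ 4.5070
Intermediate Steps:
f(l, w) = -2 + l (f(l, w) = l - 2 = -2 + l)
j = 1 (j = (-1)² = 1)
s = -1/71 (s = 1/(-72 + 1) = 1/(-71) = -1/71 ≈ -0.014085)
(f(Q(-2), 11)*80)*s = ((-2 - 2)*80)*(-1/71) = -4*80*(-1/71) = -320*(-1/71) = 320/71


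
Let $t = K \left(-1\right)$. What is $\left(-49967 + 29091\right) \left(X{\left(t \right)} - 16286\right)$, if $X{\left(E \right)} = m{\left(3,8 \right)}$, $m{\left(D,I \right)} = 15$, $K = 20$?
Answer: $339673396$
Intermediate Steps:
$t = -20$ ($t = 20 \left(-1\right) = -20$)
$X{\left(E \right)} = 15$
$\left(-49967 + 29091\right) \left(X{\left(t \right)} - 16286\right) = \left(-49967 + 29091\right) \left(15 - 16286\right) = \left(-20876\right) \left(-16271\right) = 339673396$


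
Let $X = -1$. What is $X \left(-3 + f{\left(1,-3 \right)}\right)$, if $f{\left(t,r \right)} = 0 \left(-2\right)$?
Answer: $3$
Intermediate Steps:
$f{\left(t,r \right)} = 0$
$X \left(-3 + f{\left(1,-3 \right)}\right) = - (-3 + 0) = \left(-1\right) \left(-3\right) = 3$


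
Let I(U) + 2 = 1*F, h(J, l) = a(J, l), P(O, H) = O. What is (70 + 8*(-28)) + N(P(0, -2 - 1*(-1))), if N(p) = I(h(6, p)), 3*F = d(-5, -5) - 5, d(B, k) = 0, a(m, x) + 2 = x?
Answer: -473/3 ≈ -157.67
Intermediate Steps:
a(m, x) = -2 + x
h(J, l) = -2 + l
F = -5/3 (F = (0 - 5)/3 = (⅓)*(-5) = -5/3 ≈ -1.6667)
I(U) = -11/3 (I(U) = -2 + 1*(-5/3) = -2 - 5/3 = -11/3)
N(p) = -11/3
(70 + 8*(-28)) + N(P(0, -2 - 1*(-1))) = (70 + 8*(-28)) - 11/3 = (70 - 224) - 11/3 = -154 - 11/3 = -473/3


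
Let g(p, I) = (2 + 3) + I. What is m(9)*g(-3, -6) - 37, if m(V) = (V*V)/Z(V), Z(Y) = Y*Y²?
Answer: -334/9 ≈ -37.111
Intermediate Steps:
g(p, I) = 5 + I
Z(Y) = Y³
m(V) = 1/V (m(V) = (V*V)/(V³) = V²/V³ = 1/V)
m(9)*g(-3, -6) - 37 = (5 - 6)/9 - 37 = (⅑)*(-1) - 37 = -⅑ - 37 = -334/9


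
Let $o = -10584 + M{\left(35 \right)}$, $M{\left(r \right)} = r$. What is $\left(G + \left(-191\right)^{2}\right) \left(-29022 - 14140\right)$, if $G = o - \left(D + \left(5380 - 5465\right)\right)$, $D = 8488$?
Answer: $-756586698$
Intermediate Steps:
$o = -10549$ ($o = -10584 + 35 = -10549$)
$G = -18952$ ($G = -10549 - \left(8488 + \left(5380 - 5465\right)\right) = -10549 - \left(8488 - 85\right) = -10549 - 8403 = -18952$)
$\left(G + \left(-191\right)^{2}\right) \left(-29022 - 14140\right) = \left(-18952 + \left(-191\right)^{2}\right) \left(-29022 - 14140\right) = \left(-18952 + 36481\right) \left(-43162\right) = 17529 \left(-43162\right) = -756586698$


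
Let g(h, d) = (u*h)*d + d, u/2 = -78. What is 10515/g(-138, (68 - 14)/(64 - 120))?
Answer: -98140/193761 ≈ -0.50650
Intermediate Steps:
u = -156 (u = 2*(-78) = -156)
g(h, d) = d - 156*d*h (g(h, d) = (-156*h)*d + d = -156*d*h + d = d - 156*d*h)
10515/g(-138, (68 - 14)/(64 - 120)) = 10515/((((68 - 14)/(64 - 120))*(1 - 156*(-138)))) = 10515/(((54/(-56))*(1 + 21528))) = 10515/(((54*(-1/56))*21529)) = 10515/((-27/28*21529)) = 10515/(-581283/28) = 10515*(-28/581283) = -98140/193761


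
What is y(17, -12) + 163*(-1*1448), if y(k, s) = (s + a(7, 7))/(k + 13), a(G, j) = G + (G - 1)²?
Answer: -7080689/30 ≈ -2.3602e+5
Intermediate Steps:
a(G, j) = G + (-1 + G)²
y(k, s) = (43 + s)/(13 + k) (y(k, s) = (s + (7 + (-1 + 7)²))/(k + 13) = (s + (7 + 6²))/(13 + k) = (s + (7 + 36))/(13 + k) = (s + 43)/(13 + k) = (43 + s)/(13 + k))
y(17, -12) + 163*(-1*1448) = (43 - 12)/(13 + 17) + 163*(-1*1448) = 31/30 + 163*(-1448) = (1/30)*31 - 236024 = 31/30 - 236024 = -7080689/30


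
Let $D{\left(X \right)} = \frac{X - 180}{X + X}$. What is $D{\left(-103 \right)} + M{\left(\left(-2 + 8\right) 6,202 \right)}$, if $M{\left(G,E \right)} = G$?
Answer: $\frac{7699}{206} \approx 37.374$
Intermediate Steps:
$D{\left(X \right)} = \frac{-180 + X}{2 X}$
$D{\left(-103 \right)} + M{\left(\left(-2 + 8\right) 6,202 \right)} = \frac{-180 - 103}{2 \left(-103\right)} + \left(-2 + 8\right) 6 = \frac{1}{2} \left(- \frac{1}{103}\right) \left(-283\right) + 6 \cdot 6 = \frac{283}{206} + 36 = \frac{7699}{206}$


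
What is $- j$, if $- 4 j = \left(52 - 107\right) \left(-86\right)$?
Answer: $\frac{2365}{2} \approx 1182.5$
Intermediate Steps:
$j = - \frac{2365}{2}$ ($j = - \frac{\left(52 - 107\right) \left(-86\right)}{4} = - \frac{\left(-55\right) \left(-86\right)}{4} = \left(- \frac{1}{4}\right) 4730 = - \frac{2365}{2} \approx -1182.5$)
$- j = \left(-1\right) \left(- \frac{2365}{2}\right) = \frac{2365}{2}$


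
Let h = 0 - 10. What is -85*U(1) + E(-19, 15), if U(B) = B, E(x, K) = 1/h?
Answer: -851/10 ≈ -85.100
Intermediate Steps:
h = -10
E(x, K) = -⅒ (E(x, K) = 1/(-10) = -⅒)
-85*U(1) + E(-19, 15) = -85*1 - ⅒ = -85 - ⅒ = -851/10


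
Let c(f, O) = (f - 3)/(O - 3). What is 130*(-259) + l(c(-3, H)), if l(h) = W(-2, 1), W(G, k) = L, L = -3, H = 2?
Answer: -33673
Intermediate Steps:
W(G, k) = -3
c(f, O) = (-3 + f)/(-3 + O)
l(h) = -3
130*(-259) + l(c(-3, H)) = 130*(-259) - 3 = -33670 - 3 = -33673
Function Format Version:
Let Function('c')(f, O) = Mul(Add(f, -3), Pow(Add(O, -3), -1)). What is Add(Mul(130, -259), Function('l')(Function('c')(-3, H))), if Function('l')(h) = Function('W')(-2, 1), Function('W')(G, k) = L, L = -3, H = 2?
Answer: -33673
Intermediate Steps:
Function('W')(G, k) = -3
Function('c')(f, O) = Mul(Pow(Add(-3, O), -1), Add(-3, f)) (Function('c')(f, O) = Mul(Add(-3, f), Pow(Add(-3, O), -1)) = Mul(Pow(Add(-3, O), -1), Add(-3, f)))
Function('l')(h) = -3
Add(Mul(130, -259), Function('l')(Function('c')(-3, H))) = Add(Mul(130, -259), -3) = Add(-33670, -3) = -33673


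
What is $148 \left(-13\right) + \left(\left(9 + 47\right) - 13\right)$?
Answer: $-1881$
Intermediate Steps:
$148 \left(-13\right) + \left(\left(9 + 47\right) - 13\right) = -1924 + \left(56 - 13\right) = -1924 + 43 = -1881$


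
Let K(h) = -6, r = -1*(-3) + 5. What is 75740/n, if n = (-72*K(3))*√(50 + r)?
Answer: 18935*√58/6264 ≈ 23.021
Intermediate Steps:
r = 8 (r = 3 + 5 = 8)
n = 432*√58 (n = (-72*(-6))*√(50 + 8) = 432*√58 ≈ 3290.0)
75740/n = 75740/((432*√58)) = 75740*(√58/25056) = 18935*√58/6264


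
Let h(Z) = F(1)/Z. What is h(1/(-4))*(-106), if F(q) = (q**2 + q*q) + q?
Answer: 1272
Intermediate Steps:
F(q) = q + 2*q**2 (F(q) = (q**2 + q**2) + q = 2*q**2 + q = q + 2*q**2)
h(Z) = 3/Z (h(Z) = (1*(1 + 2*1))/Z = (1*(1 + 2))/Z = (1*3)/Z = 3/Z)
h(1/(-4))*(-106) = (3/(1/(-4)))*(-106) = (3/(-1/4))*(-106) = (3*(-4))*(-106) = -12*(-106) = 1272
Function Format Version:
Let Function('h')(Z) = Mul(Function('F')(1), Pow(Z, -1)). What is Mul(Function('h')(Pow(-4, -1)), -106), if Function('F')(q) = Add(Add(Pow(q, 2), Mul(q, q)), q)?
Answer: 1272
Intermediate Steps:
Function('F')(q) = Add(q, Mul(2, Pow(q, 2))) (Function('F')(q) = Add(Add(Pow(q, 2), Pow(q, 2)), q) = Add(Mul(2, Pow(q, 2)), q) = Add(q, Mul(2, Pow(q, 2))))
Function('h')(Z) = Mul(3, Pow(Z, -1)) (Function('h')(Z) = Mul(Mul(1, Add(1, Mul(2, 1))), Pow(Z, -1)) = Mul(Mul(1, Add(1, 2)), Pow(Z, -1)) = Mul(Mul(1, 3), Pow(Z, -1)) = Mul(3, Pow(Z, -1)))
Mul(Function('h')(Pow(-4, -1)), -106) = Mul(Mul(3, Pow(Pow(-4, -1), -1)), -106) = Mul(Mul(3, Pow(Rational(-1, 4), -1)), -106) = Mul(Mul(3, -4), -106) = Mul(-12, -106) = 1272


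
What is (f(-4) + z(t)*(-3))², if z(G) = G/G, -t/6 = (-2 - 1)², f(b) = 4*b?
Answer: 361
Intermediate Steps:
t = -54 (t = -6*(-2 - 1)² = -6*(-3)² = -6*9 = -54)
z(G) = 1
(f(-4) + z(t)*(-3))² = (4*(-4) + 1*(-3))² = (-16 - 3)² = (-19)² = 361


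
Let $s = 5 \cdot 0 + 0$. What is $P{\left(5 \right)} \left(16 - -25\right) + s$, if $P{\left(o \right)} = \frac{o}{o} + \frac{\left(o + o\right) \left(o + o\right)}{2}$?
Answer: $2091$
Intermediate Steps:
$P{\left(o \right)} = 1 + 2 o^{2}$ ($P{\left(o \right)} = 1 + 2 o 2 o \frac{1}{2} = 1 + 4 o^{2} \cdot \frac{1}{2} = 1 + 2 o^{2}$)
$s = 0$ ($s = 0 + 0 = 0$)
$P{\left(5 \right)} \left(16 - -25\right) + s = \left(1 + 2 \cdot 5^{2}\right) \left(16 - -25\right) + 0 = \left(1 + 2 \cdot 25\right) \left(16 + 25\right) + 0 = \left(1 + 50\right) 41 + 0 = 51 \cdot 41 + 0 = 2091 + 0 = 2091$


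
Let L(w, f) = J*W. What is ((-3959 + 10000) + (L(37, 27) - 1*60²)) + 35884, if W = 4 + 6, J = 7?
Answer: 38395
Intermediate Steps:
W = 10
L(w, f) = 70 (L(w, f) = 7*10 = 70)
((-3959 + 10000) + (L(37, 27) - 1*60²)) + 35884 = ((-3959 + 10000) + (70 - 1*60²)) + 35884 = (6041 + (70 - 1*3600)) + 35884 = (6041 + (70 - 3600)) + 35884 = (6041 - 3530) + 35884 = 2511 + 35884 = 38395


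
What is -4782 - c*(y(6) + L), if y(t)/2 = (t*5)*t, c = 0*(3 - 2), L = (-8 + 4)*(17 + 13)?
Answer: -4782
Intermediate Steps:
L = -120 (L = -4*30 = -120)
c = 0 (c = 0*1 = 0)
y(t) = 10*t² (y(t) = 2*((t*5)*t) = 2*((5*t)*t) = 2*(5*t²) = 10*t²)
-4782 - c*(y(6) + L) = -4782 - 0*(10*6² - 120) = -4782 - 0*(10*36 - 120) = -4782 - 0*(360 - 120) = -4782 - 0*240 = -4782 - 1*0 = -4782 + 0 = -4782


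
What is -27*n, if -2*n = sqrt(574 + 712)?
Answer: 27*sqrt(1286)/2 ≈ 484.12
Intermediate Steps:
n = -sqrt(1286)/2 (n = -sqrt(574 + 712)/2 = -sqrt(1286)/2 ≈ -17.930)
-27*n = -(-27)*sqrt(1286)/2 = 27*sqrt(1286)/2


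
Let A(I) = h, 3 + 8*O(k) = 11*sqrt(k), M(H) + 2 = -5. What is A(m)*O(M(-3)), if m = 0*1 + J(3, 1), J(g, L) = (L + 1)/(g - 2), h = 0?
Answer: 0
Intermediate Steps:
M(H) = -7 (M(H) = -2 - 5 = -7)
O(k) = -3/8 + 11*sqrt(k)/8 (O(k) = -3/8 + (11*sqrt(k))/8 = -3/8 + 11*sqrt(k)/8)
J(g, L) = (1 + L)/(-2 + g)
m = 2 (m = 0*1 + (1 + 1)/(-2 + 3) = 0 + 2/1 = 0 + 1*2 = 0 + 2 = 2)
A(I) = 0
A(m)*O(M(-3)) = 0*(-3/8 + 11*sqrt(-7)/8) = 0*(-3/8 + 11*(I*sqrt(7))/8) = 0*(-3/8 + 11*I*sqrt(7)/8) = 0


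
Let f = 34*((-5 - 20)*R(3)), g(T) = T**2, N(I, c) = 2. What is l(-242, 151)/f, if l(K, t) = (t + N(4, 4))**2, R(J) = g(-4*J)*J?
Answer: -51/800 ≈ -0.063750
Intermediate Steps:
R(J) = 16*J**3 (R(J) = (-4*J)**2*J = (16*J**2)*J = 16*J**3)
f = -367200 (f = 34*((-5 - 20)*(16*3**3)) = 34*(-400*27) = 34*(-25*432) = 34*(-10800) = -367200)
l(K, t) = (2 + t)**2 (l(K, t) = (t + 2)**2 = (2 + t)**2)
l(-242, 151)/f = (2 + 151)**2/(-367200) = 153**2*(-1/367200) = 23409*(-1/367200) = -51/800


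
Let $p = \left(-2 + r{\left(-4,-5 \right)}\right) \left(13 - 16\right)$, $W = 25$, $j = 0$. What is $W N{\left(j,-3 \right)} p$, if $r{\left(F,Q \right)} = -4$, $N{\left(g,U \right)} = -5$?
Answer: $-2250$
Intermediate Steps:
$p = 18$ ($p = \left(-2 - 4\right) \left(13 - 16\right) = \left(-6\right) \left(-3\right) = 18$)
$W N{\left(j,-3 \right)} p = 25 \left(-5\right) 18 = \left(-125\right) 18 = -2250$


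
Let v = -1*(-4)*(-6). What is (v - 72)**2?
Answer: 9216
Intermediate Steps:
v = -24 (v = 4*(-6) = -24)
(v - 72)**2 = (-24 - 72)**2 = (-96)**2 = 9216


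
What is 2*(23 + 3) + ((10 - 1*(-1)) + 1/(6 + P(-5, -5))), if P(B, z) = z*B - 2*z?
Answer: 2584/41 ≈ 63.024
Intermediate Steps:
P(B, z) = -2*z + B*z (P(B, z) = B*z - 2*z = -2*z + B*z)
2*(23 + 3) + ((10 - 1*(-1)) + 1/(6 + P(-5, -5))) = 2*(23 + 3) + ((10 - 1*(-1)) + 1/(6 - 5*(-2 - 5))) = 2*26 + ((10 + 1) + 1/(6 - 5*(-7))) = 52 + (11 + 1/(6 + 35)) = 52 + (11 + 1/41) = 52 + 452/41 = 2584/41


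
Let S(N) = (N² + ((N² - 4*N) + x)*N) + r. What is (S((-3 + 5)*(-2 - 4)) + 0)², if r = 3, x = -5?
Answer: 4397409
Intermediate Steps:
S(N) = 3 + N² + N*(-5 + N² - 4*N) (S(N) = (N² + ((N² - 4*N) - 5)*N) + 3 = (N² + (-5 + N² - 4*N)*N) + 3 = (N² + N*(-5 + N² - 4*N)) + 3 = 3 + N² + N*(-5 + N² - 4*N))
(S((-3 + 5)*(-2 - 4)) + 0)² = ((3 + ((-3 + 5)*(-2 - 4))³ - 5*(-3 + 5)*(-2 - 4) - 3*(-3 + 5)²*(-2 - 4)²) + 0)² = ((3 + (2*(-6))³ - 10*(-6) - 3*(2*(-6))²) + 0)² = ((3 + (-12)³ - 5*(-12) - 3*(-12)²) + 0)² = ((3 - 1728 + 60 - 3*144) + 0)² = ((3 - 1728 + 60 - 432) + 0)² = (-2097 + 0)² = (-2097)² = 4397409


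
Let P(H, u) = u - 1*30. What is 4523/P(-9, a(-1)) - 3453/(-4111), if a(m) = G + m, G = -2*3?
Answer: -18466292/152107 ≈ -121.40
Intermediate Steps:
G = -6
a(m) = -6 + m
P(H, u) = -30 + u (P(H, u) = u - 30 = -30 + u)
4523/P(-9, a(-1)) - 3453/(-4111) = 4523/(-30 + (-6 - 1)) - 3453/(-4111) = 4523/(-30 - 7) - 3453*(-1/4111) = 4523/(-37) + 3453/4111 = 4523*(-1/37) + 3453/4111 = -4523/37 + 3453/4111 = -18466292/152107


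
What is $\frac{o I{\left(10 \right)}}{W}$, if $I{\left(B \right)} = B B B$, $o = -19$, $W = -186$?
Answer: $\frac{9500}{93} \approx 102.15$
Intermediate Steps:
$I{\left(B \right)} = B^{3}$ ($I{\left(B \right)} = B^{2} B = B^{3}$)
$\frac{o I{\left(10 \right)}}{W} = \frac{\left(-19\right) 10^{3}}{-186} = \left(-19\right) 1000 \left(- \frac{1}{186}\right) = \left(-19000\right) \left(- \frac{1}{186}\right) = \frac{9500}{93}$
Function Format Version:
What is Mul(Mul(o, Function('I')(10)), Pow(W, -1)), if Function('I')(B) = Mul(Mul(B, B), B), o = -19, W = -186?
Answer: Rational(9500, 93) ≈ 102.15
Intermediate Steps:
Function('I')(B) = Pow(B, 3) (Function('I')(B) = Mul(Pow(B, 2), B) = Pow(B, 3))
Mul(Mul(o, Function('I')(10)), Pow(W, -1)) = Mul(Mul(-19, Pow(10, 3)), Pow(-186, -1)) = Mul(Mul(-19, 1000), Rational(-1, 186)) = Mul(-19000, Rational(-1, 186)) = Rational(9500, 93)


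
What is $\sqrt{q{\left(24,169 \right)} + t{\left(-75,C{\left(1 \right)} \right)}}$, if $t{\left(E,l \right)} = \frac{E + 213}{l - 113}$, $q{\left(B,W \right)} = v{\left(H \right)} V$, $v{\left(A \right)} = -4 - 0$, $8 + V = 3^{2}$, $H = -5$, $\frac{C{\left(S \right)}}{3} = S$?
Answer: $\frac{17 i \sqrt{55}}{55} \approx 2.2923 i$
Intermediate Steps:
$C{\left(S \right)} = 3 S$
$V = 1$ ($V = -8 + 3^{2} = -8 + 9 = 1$)
$v{\left(A \right)} = -4$ ($v{\left(A \right)} = -4 + 0 = -4$)
$q{\left(B,W \right)} = -4$ ($q{\left(B,W \right)} = \left(-4\right) 1 = -4$)
$t{\left(E,l \right)} = \frac{213 + E}{-113 + l}$
$\sqrt{q{\left(24,169 \right)} + t{\left(-75,C{\left(1 \right)} \right)}} = \sqrt{-4 + \frac{213 - 75}{-113 + 3 \cdot 1}} = \sqrt{-4 + \frac{1}{-113 + 3} \cdot 138} = \sqrt{-4 + \frac{1}{-110} \cdot 138} = \sqrt{-4 - \frac{69}{55}} = \sqrt{- \frac{289}{55}} = \frac{17 i \sqrt{55}}{55}$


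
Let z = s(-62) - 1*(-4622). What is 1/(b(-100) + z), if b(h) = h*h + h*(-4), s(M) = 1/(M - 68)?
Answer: 130/1952859 ≈ 6.6569e-5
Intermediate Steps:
s(M) = 1/(-68 + M)
b(h) = h**2 - 4*h
z = 600859/130 (z = 1/(-68 - 62) - 1*(-4622) = 1/(-130) + 4622 = -1/130 + 4622 = 600859/130 ≈ 4622.0)
1/(b(-100) + z) = 1/(-100*(-4 - 100) + 600859/130) = 1/(-100*(-104) + 600859/130) = 1/(10400 + 600859/130) = 1/(1952859/130) = 130/1952859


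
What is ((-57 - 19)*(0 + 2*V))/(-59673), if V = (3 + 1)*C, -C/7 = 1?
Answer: -4256/59673 ≈ -0.071322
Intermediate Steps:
C = -7 (C = -7*1 = -7)
V = -28 (V = (3 + 1)*(-7) = 4*(-7) = -28)
((-57 - 19)*(0 + 2*V))/(-59673) = ((-57 - 19)*(0 + 2*(-28)))/(-59673) = -76*(0 - 56)*(-1/59673) = -76*(-56)*(-1/59673) = 4256*(-1/59673) = -4256/59673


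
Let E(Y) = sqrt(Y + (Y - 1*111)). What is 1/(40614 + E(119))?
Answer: 40614/1649496869 - sqrt(127)/1649496869 ≈ 2.4615e-5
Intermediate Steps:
E(Y) = sqrt(-111 + 2*Y) (E(Y) = sqrt(Y + (Y - 111)) = sqrt(Y + (-111 + Y)) = sqrt(-111 + 2*Y))
1/(40614 + E(119)) = 1/(40614 + sqrt(-111 + 2*119)) = 1/(40614 + sqrt(-111 + 238)) = 1/(40614 + sqrt(127))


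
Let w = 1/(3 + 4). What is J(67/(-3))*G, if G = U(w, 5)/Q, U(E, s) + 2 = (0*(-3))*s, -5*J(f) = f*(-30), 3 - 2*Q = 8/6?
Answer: 1608/5 ≈ 321.60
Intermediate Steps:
Q = ⅚ (Q = 3/2 - 4/6 = 3/2 - ½*4/3 = 3/2 - ⅔ = ⅚ ≈ 0.83333)
J(f) = 6*f (J(f) = -f*(-30)/5 = -(-6)*f = 6*f)
w = ⅐ (w = 1/7 = ⅐ ≈ 0.14286)
U(E, s) = -2 (U(E, s) = -2 + (0*(-3))*s = -2 + 0*s = -2 + 0 = -2)
G = -12/5 (G = -2/⅚ = -2*6/5 = -12/5 ≈ -2.4000)
J(67/(-3))*G = (6*(67/(-3)))*(-12/5) = (6*(67*(-⅓)))*(-12/5) = (6*(-67/3))*(-12/5) = -134*(-12/5) = 1608/5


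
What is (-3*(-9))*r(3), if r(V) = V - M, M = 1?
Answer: 54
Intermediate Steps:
r(V) = -1 + V (r(V) = V - 1*1 = V - 1 = -1 + V)
(-3*(-9))*r(3) = (-3*(-9))*(-1 + 3) = 27*2 = 54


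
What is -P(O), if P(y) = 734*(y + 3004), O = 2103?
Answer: -3748538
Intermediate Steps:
P(y) = 2204936 + 734*y (P(y) = 734*(3004 + y) = 2204936 + 734*y)
-P(O) = -(2204936 + 734*2103) = -(2204936 + 1543602) = -1*3748538 = -3748538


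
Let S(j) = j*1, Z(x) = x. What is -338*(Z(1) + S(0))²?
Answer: -338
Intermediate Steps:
S(j) = j
-338*(Z(1) + S(0))² = -338*(1 + 0)² = -338*1² = -338*1 = -338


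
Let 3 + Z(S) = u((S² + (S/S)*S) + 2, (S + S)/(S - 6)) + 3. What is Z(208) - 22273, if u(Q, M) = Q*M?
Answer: 6793019/101 ≈ 67258.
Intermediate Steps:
u(Q, M) = M*Q
Z(S) = 2*S*(2 + S + S²)/(-6 + S) (Z(S) = -3 + (((S + S)/(S - 6))*((S² + (S/S)*S) + 2) + 3) = -3 + (((2*S)/(-6 + S))*((S² + 1*S) + 2) + 3) = -3 + ((2*S/(-6 + S))*((S² + S) + 2) + 3) = -3 + ((2*S/(-6 + S))*((S + S²) + 2) + 3) = -3 + ((2*S/(-6 + S))*(2 + S + S²) + 3) = -3 + (2*S*(2 + S + S²)/(-6 + S) + 3) = -3 + (3 + 2*S*(2 + S + S²)/(-6 + S)) = 2*S*(2 + S + S²)/(-6 + S))
Z(208) - 22273 = 2*208*(2 + 208 + 208²)/(-6 + 208) - 22273 = 2*208*(2 + 208 + 43264)/202 - 22273 = 2*208*(1/202)*43474 - 22273 = 9042592/101 - 22273 = 6793019/101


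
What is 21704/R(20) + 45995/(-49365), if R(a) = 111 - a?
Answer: 213446483/898443 ≈ 237.57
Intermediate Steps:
21704/R(20) + 45995/(-49365) = 21704/(111 - 1*20) + 45995/(-49365) = 21704/(111 - 20) + 45995*(-1/49365) = 21704/91 - 9199/9873 = 213446483/898443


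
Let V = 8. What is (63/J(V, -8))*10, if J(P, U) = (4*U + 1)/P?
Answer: -5040/31 ≈ -162.58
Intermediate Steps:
J(P, U) = (1 + 4*U)/P
(63/J(V, -8))*10 = (63/(((1 + 4*(-8))/8)))*10 = (63/(((1 - 32)/8)))*10 = (63/(((1/8)*(-31))))*10 = (63/(-31/8))*10 = (63*(-8/31))*10 = -504/31*10 = -5040/31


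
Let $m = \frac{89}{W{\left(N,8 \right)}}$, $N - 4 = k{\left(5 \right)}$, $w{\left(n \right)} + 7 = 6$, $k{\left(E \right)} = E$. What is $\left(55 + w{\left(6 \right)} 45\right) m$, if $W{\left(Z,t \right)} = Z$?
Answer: $\frac{890}{9} \approx 98.889$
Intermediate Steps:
$w{\left(n \right)} = -1$ ($w{\left(n \right)} = -7 + 6 = -1$)
$N = 9$ ($N = 4 + 5 = 9$)
$m = \frac{89}{9} \approx 9.8889$
$\left(55 + w{\left(6 \right)} 45\right) m = \left(55 - 45\right) \frac{89}{9} = 10 \cdot \frac{89}{9} = \frac{890}{9}$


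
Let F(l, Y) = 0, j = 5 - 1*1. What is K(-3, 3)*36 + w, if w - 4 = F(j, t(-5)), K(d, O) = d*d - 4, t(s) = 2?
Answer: 184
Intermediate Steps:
j = 4 (j = 5 - 1 = 4)
K(d, O) = -4 + d² (K(d, O) = d² - 4 = -4 + d²)
w = 4 (w = 4 + 0 = 4)
K(-3, 3)*36 + w = (-4 + (-3)²)*36 + 4 = (-4 + 9)*36 + 4 = 5*36 + 4 = 180 + 4 = 184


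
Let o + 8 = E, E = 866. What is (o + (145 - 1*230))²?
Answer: 597529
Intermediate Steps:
o = 858 (o = -8 + 866 = 858)
(o + (145 - 1*230))² = (858 + (145 - 1*230))² = (858 + (145 - 230))² = (858 - 85)² = 773² = 597529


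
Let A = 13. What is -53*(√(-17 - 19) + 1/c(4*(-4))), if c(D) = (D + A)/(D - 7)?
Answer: -1219/3 - 318*I ≈ -406.33 - 318.0*I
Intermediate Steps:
c(D) = (13 + D)/(-7 + D) (c(D) = (D + 13)/(D - 7) = (13 + D)/(-7 + D))
-53*(√(-17 - 19) + 1/c(4*(-4))) = -53*(√(-17 - 19) + 1/((13 + 4*(-4))/(-7 + 4*(-4)))) = -53*(√(-36) + 1/((13 - 16)/(-7 - 16))) = -53*(6*I + 1/(-3/(-23))) = -53*(6*I + 1/(-1/23*(-3))) = -53*(6*I + 1/(3/23)) = -53*(6*I + 23/3) = -53*(23/3 + 6*I) = -1219/3 - 318*I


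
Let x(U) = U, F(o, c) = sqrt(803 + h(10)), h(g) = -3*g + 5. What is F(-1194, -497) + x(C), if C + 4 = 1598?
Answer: 1594 + sqrt(778) ≈ 1621.9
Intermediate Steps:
h(g) = 5 - 3*g
F(o, c) = sqrt(778) (F(o, c) = sqrt(803 + (5 - 3*10)) = sqrt(803 + (5 - 30)) = sqrt(803 - 25) = sqrt(778))
C = 1594 (C = -4 + 1598 = 1594)
F(-1194, -497) + x(C) = sqrt(778) + 1594 = 1594 + sqrt(778)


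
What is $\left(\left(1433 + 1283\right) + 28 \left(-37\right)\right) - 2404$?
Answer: $-724$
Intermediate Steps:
$\left(\left(1433 + 1283\right) + 28 \left(-37\right)\right) - 2404 = \left(2716 - 1036\right) - 2404 = 1680 - 2404 = -724$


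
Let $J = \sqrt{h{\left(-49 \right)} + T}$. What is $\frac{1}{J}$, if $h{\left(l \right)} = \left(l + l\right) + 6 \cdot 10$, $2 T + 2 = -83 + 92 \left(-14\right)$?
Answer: $- \frac{i \sqrt{322}}{483} \approx - 0.037152 i$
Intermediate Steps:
$T = - \frac{1373}{2}$ ($T = -1 + \frac{-83 + 92 \left(-14\right)}{2} = -1 + \frac{-83 - 1288}{2} = -1 + \frac{1}{2} \left(-1371\right) = -1 - \frac{1371}{2} = - \frac{1373}{2} \approx -686.5$)
$h{\left(l \right)} = 60 + 2 l$ ($h{\left(l \right)} = 2 l + 60 = 60 + 2 l$)
$J = \frac{3 i \sqrt{322}}{2}$ ($J = \sqrt{\left(60 + 2 \left(-49\right)\right) - \frac{1373}{2}} = \sqrt{\left(60 - 98\right) - \frac{1373}{2}} = \sqrt{-38 - \frac{1373}{2}} = \sqrt{- \frac{1449}{2}} = \frac{3 i \sqrt{322}}{2} \approx 26.917 i$)
$\frac{1}{J} = \frac{1}{\frac{3}{2} i \sqrt{322}} = - \frac{i \sqrt{322}}{483}$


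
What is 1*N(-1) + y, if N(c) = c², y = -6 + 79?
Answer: 74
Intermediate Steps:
y = 73
1*N(-1) + y = 1*(-1)² + 73 = 1*1 + 73 = 1 + 73 = 74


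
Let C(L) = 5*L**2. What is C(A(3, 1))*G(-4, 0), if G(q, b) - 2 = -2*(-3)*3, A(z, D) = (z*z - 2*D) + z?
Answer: 10000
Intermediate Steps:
A(z, D) = z + z**2 - 2*D (A(z, D) = (z**2 - 2*D) + z = z + z**2 - 2*D)
G(q, b) = 20 (G(q, b) = 2 - 2*(-3)*3 = 2 + 6*3 = 2 + 18 = 20)
C(A(3, 1))*G(-4, 0) = (5*(3 + 3**2 - 2*1)**2)*20 = (5*(3 + 9 - 2)**2)*20 = (5*10**2)*20 = (5*100)*20 = 500*20 = 10000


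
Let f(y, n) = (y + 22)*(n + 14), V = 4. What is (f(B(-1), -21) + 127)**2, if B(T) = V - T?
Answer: 3844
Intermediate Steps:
B(T) = 4 - T
f(y, n) = (14 + n)*(22 + y) (f(y, n) = (22 + y)*(14 + n) = (14 + n)*(22 + y))
(f(B(-1), -21) + 127)**2 = ((308 + 14*(4 - 1*(-1)) + 22*(-21) - 21*(4 - 1*(-1))) + 127)**2 = ((308 + 14*(4 + 1) - 462 - 21*(4 + 1)) + 127)**2 = ((308 + 14*5 - 462 - 21*5) + 127)**2 = ((308 + 70 - 462 - 105) + 127)**2 = (-189 + 127)**2 = (-62)**2 = 3844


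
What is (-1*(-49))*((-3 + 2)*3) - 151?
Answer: -298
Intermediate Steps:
(-1*(-49))*((-3 + 2)*3) - 151 = 49*(-1*3) - 151 = 49*(-3) - 151 = -147 - 151 = -298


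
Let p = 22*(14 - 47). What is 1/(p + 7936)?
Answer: 1/7210 ≈ 0.00013870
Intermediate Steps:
p = -726 (p = 22*(-33) = -726)
1/(p + 7936) = 1/(-726 + 7936) = 1/7210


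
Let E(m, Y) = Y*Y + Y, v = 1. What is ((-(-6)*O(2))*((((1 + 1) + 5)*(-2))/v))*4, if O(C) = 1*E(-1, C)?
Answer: -2016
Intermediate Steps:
E(m, Y) = Y + Y² (E(m, Y) = Y² + Y = Y + Y²)
O(C) = C*(1 + C) (O(C) = 1*(C*(1 + C)) = C*(1 + C))
((-(-6)*O(2))*((((1 + 1) + 5)*(-2))/v))*4 = ((-(-6)*2*(1 + 2))*((((1 + 1) + 5)*(-2))/1))*4 = ((-(-6)*2*3)*(((2 + 5)*(-2))*1))*4 = ((-(-6)*6)*((7*(-2))*1))*4 = ((-6*(-6))*(-14*1))*4 = (36*(-14))*4 = -504*4 = -2016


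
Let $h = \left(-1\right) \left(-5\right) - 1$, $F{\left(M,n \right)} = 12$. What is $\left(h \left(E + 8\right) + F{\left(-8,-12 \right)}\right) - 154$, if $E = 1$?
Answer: $-106$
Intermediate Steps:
$h = 4$ ($h = 5 - 1 = 4$)
$\left(h \left(E + 8\right) + F{\left(-8,-12 \right)}\right) - 154 = \left(4 \left(1 + 8\right) + 12\right) - 154 = \left(4 \cdot 9 + 12\right) - 154 = \left(36 + 12\right) - 154 = 48 - 154 = -106$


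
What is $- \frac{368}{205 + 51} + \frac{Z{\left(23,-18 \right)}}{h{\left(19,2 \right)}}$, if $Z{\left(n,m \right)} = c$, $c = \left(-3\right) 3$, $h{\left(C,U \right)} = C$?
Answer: $- \frac{581}{304} \approx -1.9112$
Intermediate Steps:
$c = -9$
$Z{\left(n,m \right)} = -9$
$- \frac{368}{205 + 51} + \frac{Z{\left(23,-18 \right)}}{h{\left(19,2 \right)}} = - \frac{368}{205 + 51} - \frac{9}{19} = - \frac{368}{256} - \frac{9}{19} = \left(-368\right) \frac{1}{256} - \frac{9}{19} = - \frac{23}{16} - \frac{9}{19} = - \frac{581}{304}$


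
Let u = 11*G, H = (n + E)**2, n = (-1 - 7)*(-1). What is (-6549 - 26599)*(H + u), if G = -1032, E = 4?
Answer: 371522784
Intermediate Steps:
n = 8 (n = -8*(-1) = 8)
H = 144 (H = (8 + 4)**2 = 12**2 = 144)
u = -11352 (u = 11*(-1032) = -11352)
(-6549 - 26599)*(H + u) = (-6549 - 26599)*(144 - 11352) = -33148*(-11208) = 371522784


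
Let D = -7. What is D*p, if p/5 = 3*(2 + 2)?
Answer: -420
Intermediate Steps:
p = 60 (p = 5*(3*(2 + 2)) = 5*(3*4) = 5*12 = 60)
D*p = -7*60 = -420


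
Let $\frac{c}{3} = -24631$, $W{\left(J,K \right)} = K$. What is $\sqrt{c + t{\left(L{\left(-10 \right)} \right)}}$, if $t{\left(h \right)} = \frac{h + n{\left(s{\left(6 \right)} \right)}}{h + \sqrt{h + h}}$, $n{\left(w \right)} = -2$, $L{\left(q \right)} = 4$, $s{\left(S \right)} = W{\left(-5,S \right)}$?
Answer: $\frac{\sqrt{-147785 - 73893 \sqrt{2}}}{\sqrt{2 + \sqrt{2}}} \approx 271.83 i$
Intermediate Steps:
$s{\left(S \right)} = S$
$c = -73893$ ($c = 3 \left(-24631\right) = -73893$)
$t{\left(h \right)} = \frac{-2 + h}{h + \sqrt{2} \sqrt{h}}$ ($t{\left(h \right)} = \frac{h - 2}{h + \sqrt{h + h}} = \frac{-2 + h}{h + \sqrt{2 h}} = \frac{-2 + h}{h + \sqrt{2} \sqrt{h}}$)
$\sqrt{c + t{\left(L{\left(-10 \right)} \right)}} = \sqrt{-73893 + \frac{-2 + 4}{4 + \sqrt{2} \sqrt{4}}} = \sqrt{-73893 + \frac{1}{4 + \sqrt{2} \cdot 2} \cdot 2} = \sqrt{-73893 + \frac{1}{4 + 2 \sqrt{2}} \cdot 2} = \sqrt{-73893 + \frac{2}{4 + 2 \sqrt{2}}}$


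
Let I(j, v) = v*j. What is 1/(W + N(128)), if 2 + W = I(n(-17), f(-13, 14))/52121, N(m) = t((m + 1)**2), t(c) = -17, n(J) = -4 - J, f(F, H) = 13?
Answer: -52121/990130 ≈ -0.052641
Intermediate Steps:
I(j, v) = j*v
N(m) = -17
W = -104073/52121 (W = -2 + ((-4 - 1*(-17))*13)/52121 = -2 + ((-4 + 17)*13)*(1/52121) = -2 + (13*13)*(1/52121) = -2 + 169*(1/52121) = -2 + 169/52121 = -104073/52121 ≈ -1.9968)
1/(W + N(128)) = 1/(-104073/52121 - 17) = 1/(-990130/52121) = -52121/990130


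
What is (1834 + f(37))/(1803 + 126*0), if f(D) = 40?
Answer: 1874/1803 ≈ 1.0394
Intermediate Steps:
(1834 + f(37))/(1803 + 126*0) = (1834 + 40)/(1803 + 126*0) = 1874/(1803 + 0) = 1874/1803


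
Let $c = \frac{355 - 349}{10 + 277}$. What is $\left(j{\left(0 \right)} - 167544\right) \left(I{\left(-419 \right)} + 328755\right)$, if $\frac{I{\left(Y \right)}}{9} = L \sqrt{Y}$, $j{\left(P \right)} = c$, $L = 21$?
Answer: $- \frac{2258317754730}{41} - \frac{1298298294 i \sqrt{419}}{41} \approx -5.5081 \cdot 10^{10} - 6.4818 \cdot 10^{8} i$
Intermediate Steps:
$c = \frac{6}{287} \approx 0.020906$
$j{\left(P \right)} = \frac{6}{287}$
$I{\left(Y \right)} = 189 \sqrt{Y}$ ($I{\left(Y \right)} = 9 \cdot 21 \sqrt{Y} = 189 \sqrt{Y}$)
$\left(j{\left(0 \right)} - 167544\right) \left(I{\left(-419 \right)} + 328755\right) = \left(\frac{6}{287} - 167544\right) \left(189 \sqrt{-419} + 328755\right) = - \frac{48085122 \left(189 i \sqrt{419} + 328755\right)}{287} = - \frac{48085122 \left(328755 + 189 i \sqrt{419}\right)}{287} = - \frac{2258317754730}{41} - \frac{1298298294 i \sqrt{419}}{41}$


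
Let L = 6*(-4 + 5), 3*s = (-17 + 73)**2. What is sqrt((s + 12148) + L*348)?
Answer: 2*sqrt(34383)/3 ≈ 123.62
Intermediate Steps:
s = 3136/3 (s = (-17 + 73)**2/3 = (1/3)*56**2 = (1/3)*3136 = 3136/3 ≈ 1045.3)
L = 6 (L = 6*1 = 6)
sqrt((s + 12148) + L*348) = sqrt((3136/3 + 12148) + 6*348) = sqrt(39580/3 + 2088) = sqrt(45844/3) = 2*sqrt(34383)/3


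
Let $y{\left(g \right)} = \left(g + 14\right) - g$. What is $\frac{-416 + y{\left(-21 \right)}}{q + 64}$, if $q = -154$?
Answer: $\frac{67}{15} \approx 4.4667$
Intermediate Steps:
$y{\left(g \right)} = 14$ ($y{\left(g \right)} = \left(14 + g\right) - g = 14$)
$\frac{-416 + y{\left(-21 \right)}}{q + 64} = \frac{-416 + 14}{-154 + 64} = - \frac{402}{-90} = \left(-402\right) \left(- \frac{1}{90}\right) = \frac{67}{15}$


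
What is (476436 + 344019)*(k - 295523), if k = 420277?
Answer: 102355043070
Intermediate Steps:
(476436 + 344019)*(k - 295523) = (476436 + 344019)*(420277 - 295523) = 820455*124754 = 102355043070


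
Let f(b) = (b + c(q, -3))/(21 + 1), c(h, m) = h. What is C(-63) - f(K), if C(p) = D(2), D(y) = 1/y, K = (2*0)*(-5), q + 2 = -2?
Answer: 15/22 ≈ 0.68182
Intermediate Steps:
q = -4 (q = -2 - 2 = -4)
K = 0 (K = 0*(-5) = 0)
D(y) = 1/y
C(p) = 1/2
f(b) = -2/11 + b/22 (f(b) = (b - 4)/(21 + 1) = (-4 + b)/22 = (-4 + b)*(1/22) = -2/11 + b/22)
C(-63) - f(K) = 1/2 - (-2/11 + (1/22)*0) = 1/2 - (-2/11 + 0) = 1/2 - 1*(-2/11) = 1/2 + 2/11 = 15/22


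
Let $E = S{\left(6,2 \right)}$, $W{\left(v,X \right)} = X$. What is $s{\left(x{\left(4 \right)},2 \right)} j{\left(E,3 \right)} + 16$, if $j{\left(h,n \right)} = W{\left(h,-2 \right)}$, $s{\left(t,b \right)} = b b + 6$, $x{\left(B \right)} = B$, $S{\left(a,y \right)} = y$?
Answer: $-4$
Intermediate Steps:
$s{\left(t,b \right)} = 6 + b^{2}$ ($s{\left(t,b \right)} = b^{2} + 6 = 6 + b^{2}$)
$E = 2$
$j{\left(h,n \right)} = -2$
$s{\left(x{\left(4 \right)},2 \right)} j{\left(E,3 \right)} + 16 = \left(6 + 2^{2}\right) \left(-2\right) + 16 = \left(6 + 4\right) \left(-2\right) + 16 = 10 \left(-2\right) + 16 = -20 + 16 = -4$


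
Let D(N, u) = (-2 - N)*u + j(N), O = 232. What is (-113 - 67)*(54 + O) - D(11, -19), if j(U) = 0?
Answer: -51727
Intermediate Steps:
D(N, u) = u*(-2 - N) (D(N, u) = (-2 - N)*u + 0 = u*(-2 - N) + 0 = u*(-2 - N))
(-113 - 67)*(54 + O) - D(11, -19) = (-113 - 67)*(54 + 232) - (-19)*(-2 - 1*11) = -180*286 - (-19)*(-2 - 11) = -51480 - (-19)*(-13) = -51480 - 1*247 = -51480 - 247 = -51727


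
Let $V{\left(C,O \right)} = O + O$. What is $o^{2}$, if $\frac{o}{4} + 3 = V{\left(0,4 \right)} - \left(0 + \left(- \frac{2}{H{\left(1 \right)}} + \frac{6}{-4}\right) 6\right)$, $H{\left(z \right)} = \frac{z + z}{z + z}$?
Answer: $10816$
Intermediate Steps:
$H{\left(z \right)} = 1$ ($H{\left(z \right)} = \frac{2 z}{2 z} = 2 z \frac{1}{2 z} = 1$)
$V{\left(C,O \right)} = 2 O$
$o = 104$ ($o = -12 + 4 \left(2 \cdot 4 - \left(0 + \left(- \frac{2}{1} + \frac{6}{-4}\right) 6\right)\right) = -12 + 4 \left(8 - \left(0 + \left(\left(-2\right) 1 + 6 \left(- \frac{1}{4}\right)\right) 6\right)\right) = -12 + 4 \left(8 - \left(0 + \left(-2 - \frac{3}{2}\right) 6\right)\right) = -12 + 4 \left(8 - \left(0 - 21\right)\right) = -12 + 4 \left(8 - -21\right) = -12 + 4 \left(8 + 21\right) = -12 + 4 \cdot 29 = -12 + 116 = 104$)
$o^{2} = 104^{2} = 10816$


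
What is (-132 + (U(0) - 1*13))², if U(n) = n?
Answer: 21025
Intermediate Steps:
(-132 + (U(0) - 1*13))² = (-132 + (0 - 1*13))² = (-132 + (0 - 13))² = (-132 - 13)² = (-145)² = 21025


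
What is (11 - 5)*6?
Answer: 36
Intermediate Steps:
(11 - 5)*6 = 6*6 = 36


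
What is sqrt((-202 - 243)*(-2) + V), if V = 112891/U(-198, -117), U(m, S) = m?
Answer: sqrt(1393238)/66 ≈ 17.884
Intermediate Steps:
V = -112891/198 (V = 112891/(-198) = 112891*(-1/198) = -112891/198 ≈ -570.16)
sqrt((-202 - 243)*(-2) + V) = sqrt((-202 - 243)*(-2) - 112891/198) = sqrt(-445*(-2) - 112891/198) = sqrt(890 - 112891/198) = sqrt(63329/198) = sqrt(1393238)/66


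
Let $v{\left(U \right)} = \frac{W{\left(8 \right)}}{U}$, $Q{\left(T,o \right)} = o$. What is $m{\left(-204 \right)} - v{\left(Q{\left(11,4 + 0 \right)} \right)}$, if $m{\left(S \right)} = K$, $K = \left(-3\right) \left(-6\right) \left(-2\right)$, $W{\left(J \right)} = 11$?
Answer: $- \frac{155}{4} \approx -38.75$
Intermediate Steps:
$v{\left(U \right)} = \frac{11}{U}$
$K = -36$ ($K = 18 \left(-2\right) = -36$)
$m{\left(S \right)} = -36$
$m{\left(-204 \right)} - v{\left(Q{\left(11,4 + 0 \right)} \right)} = -36 - \frac{11}{4 + 0} = -36 - \frac{11}{4} = - \frac{155}{4}$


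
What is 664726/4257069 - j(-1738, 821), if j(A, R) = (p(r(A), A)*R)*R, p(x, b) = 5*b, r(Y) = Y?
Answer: 24935425308918736/4257069 ≈ 5.8574e+9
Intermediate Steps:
j(A, R) = 5*A*R² (j(A, R) = ((5*A)*R)*R = (5*A*R)*R = 5*A*R²)
664726/4257069 - j(-1738, 821) = 664726/4257069 - 5*(-1738)*821² = 664726*(1/4257069) - 5*(-1738)*674041 = 664726/4257069 - 1*(-5857416290) = 664726/4257069 + 5857416290 = 24935425308918736/4257069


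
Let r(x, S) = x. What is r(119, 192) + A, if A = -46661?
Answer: -46542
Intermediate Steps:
r(119, 192) + A = 119 - 46661 = -46542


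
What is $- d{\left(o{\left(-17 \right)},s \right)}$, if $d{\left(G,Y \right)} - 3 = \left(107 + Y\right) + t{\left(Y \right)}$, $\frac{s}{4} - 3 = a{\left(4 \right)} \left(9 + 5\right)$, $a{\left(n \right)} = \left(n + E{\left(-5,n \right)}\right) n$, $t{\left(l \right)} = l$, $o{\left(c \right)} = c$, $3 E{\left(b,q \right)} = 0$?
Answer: $-1926$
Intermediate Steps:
$E{\left(b,q \right)} = 0$ ($E{\left(b,q \right)} = \frac{1}{3} \cdot 0 = 0$)
$a{\left(n \right)} = n^{2}$ ($a{\left(n \right)} = \left(n + 0\right) n = n n = n^{2}$)
$s = 908$ ($s = 12 + 4 \cdot 4^{2} \left(9 + 5\right) = 12 + 4 \cdot 16 \cdot 14 = 12 + 4 \cdot 224 = 12 + 896 = 908$)
$d{\left(G,Y \right)} = 110 + 2 Y$ ($d{\left(G,Y \right)} = 3 + \left(\left(107 + Y\right) + Y\right) = 3 + \left(107 + 2 Y\right) = 110 + 2 Y$)
$- d{\left(o{\left(-17 \right)},s \right)} = - (110 + 2 \cdot 908) = - (110 + 1816) = \left(-1\right) 1926 = -1926$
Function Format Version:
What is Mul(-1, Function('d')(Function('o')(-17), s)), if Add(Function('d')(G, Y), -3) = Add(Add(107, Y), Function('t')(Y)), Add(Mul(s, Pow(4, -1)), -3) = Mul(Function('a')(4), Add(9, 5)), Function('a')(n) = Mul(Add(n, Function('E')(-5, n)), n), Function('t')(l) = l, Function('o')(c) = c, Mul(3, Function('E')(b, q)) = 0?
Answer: -1926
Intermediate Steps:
Function('E')(b, q) = 0 (Function('E')(b, q) = Mul(Rational(1, 3), 0) = 0)
Function('a')(n) = Pow(n, 2) (Function('a')(n) = Mul(Add(n, 0), n) = Mul(n, n) = Pow(n, 2))
s = 908 (s = Add(12, Mul(4, Mul(Pow(4, 2), Add(9, 5)))) = Add(12, Mul(4, Mul(16, 14))) = Add(12, Mul(4, 224)) = Add(12, 896) = 908)
Function('d')(G, Y) = Add(110, Mul(2, Y)) (Function('d')(G, Y) = Add(3, Add(Add(107, Y), Y)) = Add(3, Add(107, Mul(2, Y))) = Add(110, Mul(2, Y)))
Mul(-1, Function('d')(Function('o')(-17), s)) = Mul(-1, Add(110, Mul(2, 908))) = Mul(-1, Add(110, 1816)) = Mul(-1, 1926) = -1926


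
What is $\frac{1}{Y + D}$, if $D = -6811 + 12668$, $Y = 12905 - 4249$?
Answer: $\frac{1}{14513} \approx 6.8904 \cdot 10^{-5}$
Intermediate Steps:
$Y = 8656$
$D = 5857$
$\frac{1}{Y + D} = \frac{1}{8656 + 5857} = \frac{1}{14513}$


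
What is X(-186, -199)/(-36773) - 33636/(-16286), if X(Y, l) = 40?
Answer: 618122594/299442539 ≈ 2.0642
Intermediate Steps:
X(-186, -199)/(-36773) - 33636/(-16286) = 40/(-36773) - 33636/(-16286) = 40*(-1/36773) - 33636*(-1/16286) = -40/36773 + 16818/8143 = 618122594/299442539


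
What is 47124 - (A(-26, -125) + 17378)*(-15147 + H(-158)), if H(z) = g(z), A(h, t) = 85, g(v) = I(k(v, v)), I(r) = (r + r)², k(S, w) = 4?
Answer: 263441553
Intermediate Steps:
I(r) = 4*r² (I(r) = (2*r)² = 4*r²)
g(v) = 64 (g(v) = 4*4² = 4*16 = 64)
H(z) = 64
47124 - (A(-26, -125) + 17378)*(-15147 + H(-158)) = 47124 - (85 + 17378)*(-15147 + 64) = 47124 - 17463*(-15083) = 47124 - 1*(-263394429) = 47124 + 263394429 = 263441553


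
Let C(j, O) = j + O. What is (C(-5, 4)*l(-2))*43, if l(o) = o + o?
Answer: 172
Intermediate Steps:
l(o) = 2*o
C(j, O) = O + j
(C(-5, 4)*l(-2))*43 = ((4 - 5)*(2*(-2)))*43 = -1*(-4)*43 = 4*43 = 172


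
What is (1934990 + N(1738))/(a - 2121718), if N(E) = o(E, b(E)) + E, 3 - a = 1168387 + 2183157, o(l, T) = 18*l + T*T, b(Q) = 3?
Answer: -178911/497569 ≈ -0.35957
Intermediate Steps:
o(l, T) = T² + 18*l (o(l, T) = 18*l + T² = T² + 18*l)
a = -3351541 (a = 3 - (1168387 + 2183157) = 3 - 1*3351544 = 3 - 3351544 = -3351541)
N(E) = 9 + 19*E (N(E) = (3² + 18*E) + E = (9 + 18*E) + E = 9 + 19*E)
(1934990 + N(1738))/(a - 2121718) = (1934990 + (9 + 19*1738))/(-3351541 - 2121718) = (1934990 + (9 + 33022))/(-5473259) = (1934990 + 33031)*(-1/5473259) = 1968021*(-1/5473259) = -178911/497569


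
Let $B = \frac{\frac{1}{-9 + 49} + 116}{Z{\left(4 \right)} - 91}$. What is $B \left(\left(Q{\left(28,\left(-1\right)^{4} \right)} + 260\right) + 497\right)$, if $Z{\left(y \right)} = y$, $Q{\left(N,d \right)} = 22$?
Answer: $- \frac{1205113}{1160} \approx -1038.9$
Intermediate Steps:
$B = - \frac{1547}{1160}$ ($B = \frac{\frac{1}{-9 + 49} + 116}{4 - 91} = \frac{\frac{1}{40} + 116}{-87} = \left(\frac{1}{40} + 116\right) \left(- \frac{1}{87}\right) = \frac{4641}{40} \left(- \frac{1}{87}\right) = - \frac{1547}{1160} \approx -1.3336$)
$B \left(\left(Q{\left(28,\left(-1\right)^{4} \right)} + 260\right) + 497\right) = - \frac{1547 \left(\left(22 + 260\right) + 497\right)}{1160} = - \frac{1547 \left(282 + 497\right)}{1160} = \left(- \frac{1547}{1160}\right) 779 = - \frac{1205113}{1160}$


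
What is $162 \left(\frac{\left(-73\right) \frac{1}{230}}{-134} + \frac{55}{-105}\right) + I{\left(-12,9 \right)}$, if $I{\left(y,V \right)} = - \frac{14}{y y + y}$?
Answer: $- \frac{150539231}{1779855} \approx -84.579$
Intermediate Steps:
$I{\left(y,V \right)} = - \frac{14}{y + y^{2}}$ ($I{\left(y,V \right)} = - \frac{14}{y^{2} + y} = - \frac{14}{y + y^{2}}$)
$162 \left(\frac{\left(-73\right) \frac{1}{230}}{-134} + \frac{55}{-105}\right) + I{\left(-12,9 \right)} = 162 \left(\frac{\left(-73\right) \frac{1}{230}}{-134} + \frac{55}{-105}\right) - \frac{14}{\left(-12\right) \left(1 - 12\right)} = 162 \left(\left(-73\right) \frac{1}{230} \left(- \frac{1}{134}\right) + 55 \left(- \frac{1}{105}\right)\right) - - \frac{7}{6 \left(-11\right)} = 162 \left(\left(- \frac{73}{230}\right) \left(- \frac{1}{134}\right) - \frac{11}{21}\right) - \left(- \frac{7}{6}\right) \left(- \frac{1}{11}\right) = 162 \left(\frac{73}{30820} - \frac{11}{21}\right) - \frac{7}{66} = 162 \left(- \frac{337487}{647220}\right) - \frac{7}{66} = - \frac{9112149}{107870} - \frac{7}{66} = - \frac{150539231}{1779855}$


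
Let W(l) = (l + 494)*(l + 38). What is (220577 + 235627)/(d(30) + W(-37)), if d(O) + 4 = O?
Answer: 21724/23 ≈ 944.52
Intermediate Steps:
d(O) = -4 + O
W(l) = (38 + l)*(494 + l) (W(l) = (494 + l)*(38 + l) = (38 + l)*(494 + l))
(220577 + 235627)/(d(30) + W(-37)) = (220577 + 235627)/((-4 + 30) + (18772 + (-37)**2 + 532*(-37))) = 456204/(26 + (18772 + 1369 - 19684)) = 456204/(26 + 457) = 456204/483 = 456204*(1/483) = 21724/23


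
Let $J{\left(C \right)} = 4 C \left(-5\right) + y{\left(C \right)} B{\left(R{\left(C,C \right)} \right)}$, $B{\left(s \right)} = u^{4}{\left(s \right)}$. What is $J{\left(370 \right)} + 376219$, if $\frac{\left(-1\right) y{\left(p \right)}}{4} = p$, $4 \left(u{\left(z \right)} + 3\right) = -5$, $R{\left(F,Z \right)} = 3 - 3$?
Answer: $- \frac{3649177}{32} \approx -1.1404 \cdot 10^{5}$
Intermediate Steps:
$R{\left(F,Z \right)} = 0$
$u{\left(z \right)} = - \frac{17}{4}$ ($u{\left(z \right)} = -3 + \frac{1}{4} \left(-5\right) = -3 - \frac{5}{4} = - \frac{17}{4}$)
$B{\left(s \right)} = \frac{83521}{256}$ ($B{\left(s \right)} = \left(- \frac{17}{4}\right)^{4} = \frac{83521}{256}$)
$y{\left(p \right)} = - 4 p$
$J{\left(C \right)} = - \frac{84801 C}{64}$ ($J{\left(C \right)} = 4 C \left(-5\right) + - 4 C \frac{83521}{256} = - 20 C - \frac{83521 C}{64} = - \frac{84801 C}{64}$)
$J{\left(370 \right)} + 376219 = \left(- \frac{84801}{64}\right) 370 + 376219 = - \frac{15688185}{32} + 376219 = - \frac{3649177}{32}$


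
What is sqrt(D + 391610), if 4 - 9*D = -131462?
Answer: 2*sqrt(913989)/3 ≈ 637.35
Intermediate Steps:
D = 43822/3 (D = 4/9 - 1/9*(-131462) = 4/9 + 131462/9 = 43822/3 ≈ 14607.)
sqrt(D + 391610) = sqrt(43822/3 + 391610) = sqrt(1218652/3) = 2*sqrt(913989)/3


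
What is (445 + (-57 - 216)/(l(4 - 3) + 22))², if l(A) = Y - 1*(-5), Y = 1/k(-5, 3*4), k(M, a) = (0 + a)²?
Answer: 2860472011849/15124321 ≈ 1.8913e+5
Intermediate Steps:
k(M, a) = a²
Y = 1/144 (Y = 1/((3*4)²) = 1/(12²) = 1/144 ≈ 0.0069444)
l(A) = 721/144 (l(A) = 1/144 - 1*(-5) = 1/144 + 5 = 721/144)
(445 + (-57 - 216)/(l(4 - 3) + 22))² = (445 + (-57 - 216)/(721/144 + 22))² = (445 - 273/3889/144)² = (445 - 273*144/3889)² = (445 - 39312/3889)² = (1691293/3889)² = 2860472011849/15124321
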